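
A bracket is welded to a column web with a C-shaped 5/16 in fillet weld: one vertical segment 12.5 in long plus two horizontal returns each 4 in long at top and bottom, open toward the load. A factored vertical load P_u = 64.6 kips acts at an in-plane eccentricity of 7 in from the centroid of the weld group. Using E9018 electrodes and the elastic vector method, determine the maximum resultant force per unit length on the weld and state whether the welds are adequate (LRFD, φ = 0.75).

f_max ≈ 8.22 kip/in; adequate

E90XX → F_EXX = 90 ksi.
Total weld length L_w = 20.5 in. Treat welds as unit-width lines.
Centroid: x̄ = 2×4×2 / 20.5 = 0.7805 in from the vertical weld.
Polar moment about centroid: J = I_x + I_y = [12.5³/12 + 2×4×6.25²] + [12.5×0.7805² + 2(4³/12 + 4×1.22²)] = 505.4 in³.
Direct shear f_v = P/L_w = 64.6 / 20.5 = 3.151 kip/in (vertical).
Torsion M = P·e = 64.6 × 7 = 452.2 kip·in.
Critical point at (x, y) = (3.22, 6.25) from centroid. f_tx = M·y/J = 5.592 kip/in; f_ty = M·x/J = 2.88 kip/in.
Resultant f_max = √[f_tx² + (f_v + f_ty)²] = √[5.592² + (3.151 + 2.88)²] = 8.225 kip/in.
Capacity per unit length: φr_n = 0.75 × 0.6 × 90 × (0.707 × 0.3125) = 8.948 kip/in.
8.225 ≤ 8.948 → adequate.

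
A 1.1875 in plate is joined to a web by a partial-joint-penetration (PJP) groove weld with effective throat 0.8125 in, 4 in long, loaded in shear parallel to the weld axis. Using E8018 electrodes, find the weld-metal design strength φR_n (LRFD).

φR_n ≈ 117 kips

E80XX → F_EXX = 80 ksi.
Effective throat (given) t_e = 0.8125 in.
A_we = 0.8125 × 4 = 3.25 in².
F_nw = 0.6 F_EXX = 48 ksi.
φR_n = 0.75 × 48 × 3.25 = 117 kips.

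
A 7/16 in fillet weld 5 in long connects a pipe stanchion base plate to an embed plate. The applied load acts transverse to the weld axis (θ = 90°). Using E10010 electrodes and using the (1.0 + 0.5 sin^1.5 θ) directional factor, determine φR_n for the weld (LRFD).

φR_n ≈ 104 kips

E100XX → F_EXX = 100 ksi.
t_e = 0.707 × 0.4375 = 0.3093 in; A_we = 0.3093 × 5 = 1.547 in².
Directional factor: 1.0 + 0.5 sin^1.5(90°) = 1.5.
F_nw = 0.6 × 100 × 1.5 = 90 ksi.
φR_n = 0.75 × 90 × 1.547 = 104.4 kips.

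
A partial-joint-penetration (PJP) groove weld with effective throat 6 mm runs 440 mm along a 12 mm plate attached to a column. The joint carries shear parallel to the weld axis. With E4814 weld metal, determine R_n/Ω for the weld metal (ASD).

R_n/Ω ≈ 380 kN

E48XX → F_EXX = 480 MPa.
Effective throat (given) t_e = 6 mm.
A_we = 6 × 440 = 2640 mm².
F_nw = 0.6 F_EXX = 288 MPa.
R_n/Ω = (288 × 2640) / 2.0 × 10⁻³ = 380.2 kN.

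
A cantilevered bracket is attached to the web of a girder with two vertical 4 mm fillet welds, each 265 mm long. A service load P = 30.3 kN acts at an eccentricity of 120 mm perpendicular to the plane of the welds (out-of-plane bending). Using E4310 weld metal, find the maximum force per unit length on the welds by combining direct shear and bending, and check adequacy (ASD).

f_max ≈ 166 N/mm; adequate

E43XX → F_EXX = 430 MPa.
L_w = 2 × 265 = 530 mm; section modulus (unit throat) S = 2 × L²/6 = 23410 mm².
Direct shear f_v = P/L_w = 30.3×10³/530 = 57.17 N/mm.
Moment M = P × e = 30.3×10³ × 120 = 3636000 N·mm; bending f_b = M/S = 155.3 N/mm.
f_max = √(f_v² + f_b²) = √(57.17² + 155.3²) = 165.5 N/mm.
r_n/Ω = (1/2.0) × 0.6 × 430 × (0.707 × 4) = 364.8 N/mm → adequate.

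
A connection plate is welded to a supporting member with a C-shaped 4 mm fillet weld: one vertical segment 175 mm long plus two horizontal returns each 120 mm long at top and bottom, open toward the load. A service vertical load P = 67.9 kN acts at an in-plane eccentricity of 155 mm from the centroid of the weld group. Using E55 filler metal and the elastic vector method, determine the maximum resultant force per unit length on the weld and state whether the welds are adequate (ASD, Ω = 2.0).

E55XX → F_EXX = 550 MPa.
Total weld length L_w = 415 mm. Treat welds as unit-width lines.
Centroid: x̄ = 2×120×60 / 415 = 34.7 mm from the vertical weld.
Polar moment about centroid: J = I_x + I_y = [175³/12 + 2×120×87.5²] + [175×34.7² + 2(120³/12 + 120×25.3²)] = 2936000 mm³.
Direct shear f_v = P/L_w = 67.9×10³ / 415 = 163.6 N/mm (vertical).
Torsion M = P·e = 67.9×10³ × 155 = 10524000 N·mm.
Critical point at (x, y) = (85.3, 87.5) from centroid. f_tx = M·y/J = 313.6 N/mm; f_ty = M·x/J = 305.7 N/mm.
Resultant f_max = √[f_tx² + (f_v + f_ty)²] = √[313.6² + (163.6 + 305.7)²] = 564.5 N/mm.
Capacity per unit length: r_n/Ω = (1/2.0) × 0.6 × 550 × (0.707 × 4) = 466.6 N/mm.
564.5 > 466.6 → NOT adequate.

f_max ≈ 564 N/mm; NOT adequate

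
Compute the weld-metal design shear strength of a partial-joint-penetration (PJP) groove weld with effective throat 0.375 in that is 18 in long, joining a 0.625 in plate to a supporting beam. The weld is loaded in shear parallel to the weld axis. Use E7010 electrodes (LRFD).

E70XX → F_EXX = 70 ksi.
Effective throat (given) t_e = 0.375 in.
A_we = 0.375 × 18 = 6.75 in².
F_nw = 0.6 F_EXX = 42 ksi.
φR_n = 0.75 × 42 × 6.75 = 212.6 kips.

φR_n ≈ 213 kips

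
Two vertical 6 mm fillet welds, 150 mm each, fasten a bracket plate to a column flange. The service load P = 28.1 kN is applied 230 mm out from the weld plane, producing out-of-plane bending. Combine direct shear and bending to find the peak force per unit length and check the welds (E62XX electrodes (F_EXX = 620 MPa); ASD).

L_w = 2 × 150 = 300 mm; section modulus (unit throat) S = 2 × L²/6 = 7500 mm².
Direct shear f_v = P/L_w = 28.1×10³/300 = 93.67 N/mm.
Moment M = P × e = 28.1×10³ × 230 = 6463000 N·mm; bending f_b = M/S = 861.7 N/mm.
f_max = √(f_v² + f_b²) = √(93.67² + 861.7²) = 866.8 N/mm.
r_n/Ω = (1/2.0) × 0.6 × 620 × (0.707 × 6) = 789 N/mm → NOT adequate.

f_max ≈ 867 N/mm; NOT adequate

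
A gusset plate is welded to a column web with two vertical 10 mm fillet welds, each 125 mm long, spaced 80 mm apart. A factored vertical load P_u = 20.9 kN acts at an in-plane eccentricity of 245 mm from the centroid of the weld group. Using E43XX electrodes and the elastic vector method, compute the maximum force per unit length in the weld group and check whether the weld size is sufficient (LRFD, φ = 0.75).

E43XX → F_EXX = 430 MPa.
Total weld length L_w = 250 mm. Treat welds as unit-width lines.
Polar moment about centroid: J = 2[d³/12 + d(b/2)²] = 2[125³/12 + 125×40²] = 725500 mm³.
Direct shear f_v = P/L_w = 20.9×10³ / 250 = 83.6 N/mm (vertical).
Torsion M = P·e = 20.9×10³ × 245 = 5120500 N·mm.
Critical point at (x, y) = (40, 62.5) from centroid. f_tx = M·y/J = 441.1 N/mm; f_ty = M·x/J = 282.3 N/mm.
Resultant f_max = √[f_tx² + (f_v + f_ty)²] = √[441.1² + (83.6 + 282.3)²] = 573.1 N/mm.
Capacity per unit length: φr_n = 0.75 × 0.6 × 430 × (0.707 × 10) = 1368 N/mm.
573.1 ≤ 1368 → adequate.

f_max ≈ 573 N/mm; adequate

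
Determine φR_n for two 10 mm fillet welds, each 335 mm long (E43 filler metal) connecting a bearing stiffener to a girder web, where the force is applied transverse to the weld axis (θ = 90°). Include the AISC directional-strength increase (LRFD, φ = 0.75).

φR_n ≈ 1370 kN

E43XX → F_EXX = 430 MPa.
t_e = 0.707 × 10 = 7.07 mm; A_we = 7.07 × 670 = 4737 mm².
Directional factor: 1.0 + 0.5 sin^1.5(90°) = 1.5.
F_nw = 0.6 × 430 × 1.5 = 387 MPa.
φR_n = 0.75 × 387 × 4737 × 10⁻³ = 1375 kN.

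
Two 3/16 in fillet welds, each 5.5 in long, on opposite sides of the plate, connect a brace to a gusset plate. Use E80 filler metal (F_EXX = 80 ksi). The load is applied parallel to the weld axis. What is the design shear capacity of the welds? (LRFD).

φR_n ≈ 52.5 kips

Effective throat t_e = 0.707 × 0.1875 = 0.1326 in.
Total length L = 11 in; A_we = 0.1326 × 11 = 1.458 in².
F_nw = 0.6 F_EXX = 0.6 × 80 = 48 ksi.
φR_n = 0.75 × 48 × 1.458 = 52.49 kips.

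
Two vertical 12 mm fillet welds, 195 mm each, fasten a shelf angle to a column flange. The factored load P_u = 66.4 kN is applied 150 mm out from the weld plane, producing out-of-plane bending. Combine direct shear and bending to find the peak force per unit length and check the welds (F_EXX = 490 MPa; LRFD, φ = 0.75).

f_max ≈ 804 N/mm; adequate

L_w = 2 × 195 = 390 mm; section modulus (unit throat) S = 2 × L²/6 = 12680 mm².
Direct shear f_v = P/L_w = 66.4×10³/390 = 170.3 N/mm.
Moment M = P × e = 66.4×10³ × 150 = 9960000 N·mm; bending f_b = M/S = 785.8 N/mm.
f_max = √(f_v² + f_b²) = √(170.3² + 785.8²) = 804 N/mm.
φr_n = 0.75 × 0.6 × 490 × (0.707 × 12) = 1871 N/mm → adequate.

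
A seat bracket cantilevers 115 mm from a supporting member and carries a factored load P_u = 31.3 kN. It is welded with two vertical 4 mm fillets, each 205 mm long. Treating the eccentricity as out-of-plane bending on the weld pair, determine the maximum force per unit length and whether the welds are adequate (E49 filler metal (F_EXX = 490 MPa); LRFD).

L_w = 2 × 205 = 410 mm; section modulus (unit throat) S = 2 × L²/6 = 14010 mm².
Direct shear f_v = P/L_w = 31.3×10³/410 = 76.34 N/mm.
Moment M = P × e = 31.3×10³ × 115 = 3599500 N·mm; bending f_b = M/S = 257 N/mm.
f_max = √(f_v² + f_b²) = √(76.34² + 257²) = 268.1 N/mm.
φr_n = 0.75 × 0.6 × 490 × (0.707 × 4) = 623.6 N/mm → adequate.

f_max ≈ 268 N/mm; adequate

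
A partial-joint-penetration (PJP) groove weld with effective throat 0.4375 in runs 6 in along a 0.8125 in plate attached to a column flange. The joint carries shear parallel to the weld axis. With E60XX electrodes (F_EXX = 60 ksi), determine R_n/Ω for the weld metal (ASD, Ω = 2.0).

Effective throat (given) t_e = 0.4375 in.
A_we = 0.4375 × 6 = 2.625 in².
F_nw = 0.6 F_EXX = 36 ksi.
R_n/Ω = (36 × 2.625) / 2.0 = 47.25 kip.

R_n/Ω ≈ 47.2 kip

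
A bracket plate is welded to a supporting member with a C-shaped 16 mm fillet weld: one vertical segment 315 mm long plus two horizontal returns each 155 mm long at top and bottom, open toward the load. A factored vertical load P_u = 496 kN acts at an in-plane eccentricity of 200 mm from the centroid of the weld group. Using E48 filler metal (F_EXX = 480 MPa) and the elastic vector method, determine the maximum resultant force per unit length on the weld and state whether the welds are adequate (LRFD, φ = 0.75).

Total weld length L_w = 625 mm. Treat welds as unit-width lines.
Centroid: x̄ = 2×155×77.5 / 625 = 38.44 mm from the vertical weld.
Polar moment about centroid: J = I_x + I_y = [315³/12 + 2×155×157.5²] + [315×38.44² + 2(155³/12 + 155×39.06²)] = 11850000 mm³.
Direct shear f_v = P/L_w = 496×10³ / 625 = 793.6 N/mm (vertical).
Torsion M = P·e = 496×10³ × 200 = 99200000 N·mm.
Critical point at (x, y) = (116.6, 157.5) from centroid. f_tx = M·y/J = 1318 N/mm; f_ty = M·x/J = 975.5 N/mm.
Resultant f_max = √[f_tx² + (f_v + f_ty)²] = √[1318² + (793.6 + 975.5)²] = 2206 N/mm.
Capacity per unit length: φr_n = 0.75 × 0.6 × 480 × (0.707 × 16) = 2443 N/mm.
2206 ≤ 2443 → adequate.

f_max ≈ 2210 N/mm; adequate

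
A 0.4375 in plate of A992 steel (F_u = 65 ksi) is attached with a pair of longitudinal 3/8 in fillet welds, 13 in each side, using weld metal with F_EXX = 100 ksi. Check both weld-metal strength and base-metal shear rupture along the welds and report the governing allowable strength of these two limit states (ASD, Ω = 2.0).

t_e = 0.707 × 0.375 = 0.2651 in; L = 26 in.
Weld metal: R_n/Ω = (1/2.0) × 0.6 × 100 × 0.2651 × 26 = 206.8 kip.
Base metal (shear rupture): R_n/Ω = (1/2.0) × 0.6 × 65 × 0.4375 × 26 = 221.8 kip.
Governing: weld metal.

R_n/Ω ≈ 207 kip (weld metal governs)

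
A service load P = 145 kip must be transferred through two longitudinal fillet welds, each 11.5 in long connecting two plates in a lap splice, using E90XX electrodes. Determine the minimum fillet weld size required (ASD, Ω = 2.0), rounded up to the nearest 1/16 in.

w = 3/8 in

E90XX → F_EXX = 90 ksi.
Total weld length L = 23 in.
Required throat t_e = P × Ω / (0.6 F_EXX × L) = 145 × 2.0 / (0.6 × 90 × 23) = 0.2335 in.
Required leg w = t_e / 0.707 = 0.3303 in → use 3/8 in.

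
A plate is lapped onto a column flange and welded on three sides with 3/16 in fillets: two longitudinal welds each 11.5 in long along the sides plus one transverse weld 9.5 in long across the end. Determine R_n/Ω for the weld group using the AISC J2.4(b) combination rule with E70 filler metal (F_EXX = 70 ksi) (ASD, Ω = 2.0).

R_n/Ω ≈ 94.1 kips

t_e = 0.707 × 0.1875 = 0.1326 in.
R_nwl = 0.6 × 70 × 0.1326 × 23 = 128.1 kips (longitudinal, 2 welds).
R_nwt = 0.6 × 70 × 0.1326 × 9.5 = 52.89 kips (transverse, base value).
(i) R_nwl + R_nwt = 180.9 kips; (ii) 0.85 R_nwl + 1.5 R_nwt = 188.2 kips.
R_n = max = 188.2 kips [governs: (ii)]; R_n/Ω = 94.09 kips.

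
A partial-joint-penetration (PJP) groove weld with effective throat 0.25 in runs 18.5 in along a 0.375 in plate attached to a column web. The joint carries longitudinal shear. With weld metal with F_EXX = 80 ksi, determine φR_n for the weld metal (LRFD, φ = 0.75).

φR_n ≈ 166 kip

Effective throat (given) t_e = 0.25 in.
A_we = 0.25 × 18.5 = 4.625 in².
F_nw = 0.6 F_EXX = 48 ksi.
φR_n = 0.75 × 48 × 4.625 = 166.5 kip.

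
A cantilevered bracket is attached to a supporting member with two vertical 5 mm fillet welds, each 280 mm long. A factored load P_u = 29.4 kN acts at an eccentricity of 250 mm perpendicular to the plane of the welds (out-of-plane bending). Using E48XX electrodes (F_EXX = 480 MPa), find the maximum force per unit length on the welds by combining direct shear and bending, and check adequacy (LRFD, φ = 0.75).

f_max ≈ 286 N/mm; adequate

L_w = 2 × 280 = 560 mm; section modulus (unit throat) S = 2 × L²/6 = 26130 mm².
Direct shear f_v = P/L_w = 29.4×10³/560 = 52.5 N/mm.
Moment M = P × e = 29.4×10³ × 250 = 7350000 N·mm; bending f_b = M/S = 281.2 N/mm.
f_max = √(f_v² + f_b²) = √(52.5² + 281.2²) = 286.1 N/mm.
φr_n = 0.75 × 0.6 × 480 × (0.707 × 5) = 763.6 N/mm → adequate.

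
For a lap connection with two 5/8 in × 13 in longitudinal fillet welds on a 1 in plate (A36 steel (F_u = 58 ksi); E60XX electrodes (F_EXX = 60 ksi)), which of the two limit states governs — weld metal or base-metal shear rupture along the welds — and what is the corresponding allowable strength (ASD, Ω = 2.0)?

t_e = 0.707 × 0.625 = 0.4419 in; L = 26 in.
Weld metal: R_n/Ω = (1/2.0) × 0.6 × 60 × 0.4419 × 26 = 206.8 kip.
Base metal (shear rupture): R_n/Ω = (1/2.0) × 0.6 × 58 × 1 × 26 = 452.4 kip.
Governing: weld metal.

R_n/Ω ≈ 207 kip (weld metal governs)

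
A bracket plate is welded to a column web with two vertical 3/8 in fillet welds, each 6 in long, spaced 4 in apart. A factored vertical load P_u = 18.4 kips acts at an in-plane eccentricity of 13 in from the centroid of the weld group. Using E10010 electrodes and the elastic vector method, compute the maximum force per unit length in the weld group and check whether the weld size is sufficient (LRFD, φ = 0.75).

f_max ≈ 11.2 kip/in; adequate

E100XX → F_EXX = 100 ksi.
Total weld length L_w = 12 in. Treat welds as unit-width lines.
Polar moment about centroid: J = 2[d³/12 + d(b/2)²] = 2[6³/12 + 6×2²] = 84 in³.
Direct shear f_v = P/L_w = 18.4 / 12 = 1.533 kip/in (vertical).
Torsion M = P·e = 18.4 × 13 = 239.2 kip·in.
Critical point at (x, y) = (2, 3) from centroid. f_tx = M·y/J = 8.543 kip/in; f_ty = M·x/J = 5.695 kip/in.
Resultant f_max = √[f_tx² + (f_v + f_ty)²] = √[8.543² + (1.533 + 5.695)²] = 11.19 kip/in.
Capacity per unit length: φr_n = 0.75 × 0.6 × 100 × (0.707 × 0.375) = 11.93 kip/in.
11.19 ≤ 11.93 → adequate.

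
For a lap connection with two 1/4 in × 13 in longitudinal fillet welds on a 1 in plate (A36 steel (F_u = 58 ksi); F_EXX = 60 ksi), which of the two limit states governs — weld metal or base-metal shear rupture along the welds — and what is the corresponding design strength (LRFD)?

φR_n ≈ 124 kips (weld metal governs)

t_e = 0.707 × 0.25 = 0.1767 in; L = 26 in.
Weld metal: φR_n = 0.75 × 0.6 × 60 × 0.1767 × 26 = 124.1 kips.
Base metal (shear rupture): φR_n = 0.75 × 0.6 × 58 × 1 × 26 = 678.6 kips.
Governing: weld metal.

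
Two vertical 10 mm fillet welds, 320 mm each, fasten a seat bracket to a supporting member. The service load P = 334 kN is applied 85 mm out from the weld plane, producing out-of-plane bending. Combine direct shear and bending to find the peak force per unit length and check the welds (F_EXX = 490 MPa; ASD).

f_max ≈ 982 N/mm; adequate

L_w = 2 × 320 = 640 mm; section modulus (unit throat) S = 2 × L²/6 = 34130 mm².
Direct shear f_v = P/L_w = 334×10³/640 = 521.9 N/mm.
Moment M = P × e = 334×10³ × 85 = 28390000 N·mm; bending f_b = M/S = 831.7 N/mm.
f_max = √(f_v² + f_b²) = √(521.9² + 831.7²) = 981.9 N/mm.
r_n/Ω = (1/2.0) × 0.6 × 490 × (0.707 × 10) = 1039 N/mm → adequate.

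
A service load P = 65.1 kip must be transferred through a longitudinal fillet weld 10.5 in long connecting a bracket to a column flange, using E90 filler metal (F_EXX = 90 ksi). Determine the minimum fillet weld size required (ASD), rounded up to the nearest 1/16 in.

w = 3/8 in

Total weld length L = 10.5 in.
Required throat t_e = P × Ω / (0.6 F_EXX × L) = 65.1 × 2.0 / (0.6 × 90 × 10.5) = 0.2296 in.
Required leg w = t_e / 0.707 = 0.3248 in → use 3/8 in.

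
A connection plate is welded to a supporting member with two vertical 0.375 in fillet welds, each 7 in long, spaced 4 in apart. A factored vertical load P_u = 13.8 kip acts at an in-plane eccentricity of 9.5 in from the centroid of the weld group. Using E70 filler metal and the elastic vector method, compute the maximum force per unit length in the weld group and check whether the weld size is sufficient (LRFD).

E70XX → F_EXX = 70 ksi.
Total weld length L_w = 14 in. Treat welds as unit-width lines.
Polar moment about centroid: J = 2[d³/12 + d(b/2)²] = 2[7³/12 + 7×2²] = 113.2 in³.
Direct shear f_v = P/L_w = 13.8 / 14 = 0.9857 kip/in (vertical).
Torsion M = P·e = 13.8 × 9.5 = 131.1 kip·in.
Critical point at (x, y) = (2, 3.5) from centroid. f_tx = M·y/J = 4.055 kip/in; f_ty = M·x/J = 2.317 kip/in.
Resultant f_max = √[f_tx² + (f_v + f_ty)²] = √[4.055² + (0.9857 + 2.317)²] = 5.229 kip/in.
Capacity per unit length: φr_n = 0.75 × 0.6 × 70 × (0.707 × 0.375) = 8.351 kip/in.
5.229 ≤ 8.351 → adequate.

f_max ≈ 5.23 kip/in; adequate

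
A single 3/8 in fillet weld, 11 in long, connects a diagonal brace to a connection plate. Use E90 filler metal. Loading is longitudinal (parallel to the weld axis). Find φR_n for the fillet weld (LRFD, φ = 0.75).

E90XX → F_EXX = 90 ksi.
Effective throat t_e = 0.707 × 0.375 = 0.2651 in.
Total length L = 11 in; A_we = 0.2651 × 11 = 2.916 in².
F_nw = 0.6 F_EXX = 0.6 × 90 = 54 ksi.
φR_n = 0.75 × 54 × 2.916 = 118.1 kips.

φR_n ≈ 118 kips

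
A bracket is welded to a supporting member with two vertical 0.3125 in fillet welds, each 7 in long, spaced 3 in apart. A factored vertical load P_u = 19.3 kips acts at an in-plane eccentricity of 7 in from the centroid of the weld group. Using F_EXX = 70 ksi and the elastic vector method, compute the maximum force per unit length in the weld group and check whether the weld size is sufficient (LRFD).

Total weld length L_w = 14 in. Treat welds as unit-width lines.
Polar moment about centroid: J = 2[d³/12 + d(b/2)²] = 2[7³/12 + 7×1.5²] = 88.67 in³.
Direct shear f_v = P/L_w = 19.3 / 14 = 1.379 kip/in (vertical).
Torsion M = P·e = 19.3 × 7 = 135.1 kip·in.
Critical point at (x, y) = (1.5, 3.5) from centroid. f_tx = M·y/J = 5.333 kip/in; f_ty = M·x/J = 2.286 kip/in.
Resultant f_max = √[f_tx² + (f_v + f_ty)²] = √[5.333² + (1.379 + 2.286)²] = 6.47 kip/in.
Capacity per unit length: φr_n = 0.75 × 0.6 × 70 × (0.707 × 0.3125) = 6.96 kip/in.
6.47 ≤ 6.96 → adequate.

f_max ≈ 6.47 kip/in; adequate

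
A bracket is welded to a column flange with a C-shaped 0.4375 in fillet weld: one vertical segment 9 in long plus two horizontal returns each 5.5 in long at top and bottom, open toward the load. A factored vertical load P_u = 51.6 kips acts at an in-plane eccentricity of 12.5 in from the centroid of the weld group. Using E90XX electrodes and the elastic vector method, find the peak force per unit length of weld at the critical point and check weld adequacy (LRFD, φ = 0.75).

f_max ≈ 13 kip/in; NOT adequate

E90XX → F_EXX = 90 ksi.
Total weld length L_w = 20 in. Treat welds as unit-width lines.
Centroid: x̄ = 2×5.5×2.75 / 20 = 1.512 in from the vertical weld.
Polar moment about centroid: J = I_x + I_y = [9³/12 + 2×5.5×4.5²] + [9×1.512² + 2(5.5³/12 + 5.5×1.238²)] = 348.7 in³.
Direct shear f_v = P/L_w = 51.6 / 20 = 2.58 kip/in (vertical).
Torsion M = P·e = 51.6 × 12.5 = 645 kip·in.
Critical point at (x, y) = (3.987, 4.5) from centroid. f_tx = M·y/J = 8.325 kip/in; f_ty = M·x/J = 7.377 kip/in.
Resultant f_max = √[f_tx² + (f_v + f_ty)²] = √[8.325² + (2.58 + 7.377)²] = 12.98 kip/in.
Capacity per unit length: φr_n = 0.75 × 0.6 × 90 × (0.707 × 0.4375) = 12.53 kip/in.
12.98 > 12.53 → NOT adequate.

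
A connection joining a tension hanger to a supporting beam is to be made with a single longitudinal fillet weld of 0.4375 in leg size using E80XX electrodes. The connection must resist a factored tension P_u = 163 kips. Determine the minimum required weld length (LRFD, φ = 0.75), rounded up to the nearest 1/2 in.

L = 15 in

E80XX → F_EXX = 80 ksi.
Throat t_e = 0.707 × 0.4375 = 0.3093 in.
φr_n = 0.75 × 0.6 × 80 × 0.3093 = 11.14 kips/in.
L_req = P_u / φr_n = 163 / 11.14 = 14.64 in total.
Round up → use L = 15 in.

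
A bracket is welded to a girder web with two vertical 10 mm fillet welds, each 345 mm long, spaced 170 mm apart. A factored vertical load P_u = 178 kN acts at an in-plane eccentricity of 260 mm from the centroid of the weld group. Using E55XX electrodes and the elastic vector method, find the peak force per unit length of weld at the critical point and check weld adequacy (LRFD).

E55XX → F_EXX = 550 MPa.
Total weld length L_w = 690 mm. Treat welds as unit-width lines.
Polar moment about centroid: J = 2[d³/12 + d(b/2)²] = 2[345³/12 + 345×85²] = 11830000 mm³.
Direct shear f_v = P/L_w = 178×10³ / 690 = 258 N/mm (vertical).
Torsion M = P·e = 178×10³ × 260 = 46280000 N·mm.
Critical point at (x, y) = (85, 172.5) from centroid. f_tx = M·y/J = 674.9 N/mm; f_ty = M·x/J = 332.6 N/mm.
Resultant f_max = √[f_tx² + (f_v + f_ty)²] = √[674.9² + (258 + 332.6)²] = 896.8 N/mm.
Capacity per unit length: φr_n = 0.75 × 0.6 × 550 × (0.707 × 10) = 1750 N/mm.
896.8 ≤ 1750 → adequate.

f_max ≈ 897 N/mm; adequate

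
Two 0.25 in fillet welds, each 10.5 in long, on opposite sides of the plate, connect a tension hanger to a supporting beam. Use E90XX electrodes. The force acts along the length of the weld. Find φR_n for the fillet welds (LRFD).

φR_n ≈ 150 kip

E90XX → F_EXX = 90 ksi.
Effective throat t_e = 0.707 × 0.25 = 0.1767 in.
Total length L = 21 in; A_we = 0.1767 × 21 = 3.712 in².
F_nw = 0.6 F_EXX = 0.6 × 90 = 54 ksi.
φR_n = 0.75 × 54 × 3.712 = 150.3 kip.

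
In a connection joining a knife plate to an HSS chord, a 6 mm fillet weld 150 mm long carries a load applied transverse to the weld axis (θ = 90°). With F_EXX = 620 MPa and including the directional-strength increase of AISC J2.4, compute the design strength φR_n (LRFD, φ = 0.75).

φR_n ≈ 266 kN

t_e = 0.707 × 6 = 4.242 mm; A_we = 4.242 × 150 = 636.3 mm².
Directional factor: 1.0 + 0.5 sin^1.5(90°) = 1.5.
F_nw = 0.6 × 620 × 1.5 = 558 MPa.
φR_n = 0.75 × 558 × 636.3 × 10⁻³ = 266.3 kN.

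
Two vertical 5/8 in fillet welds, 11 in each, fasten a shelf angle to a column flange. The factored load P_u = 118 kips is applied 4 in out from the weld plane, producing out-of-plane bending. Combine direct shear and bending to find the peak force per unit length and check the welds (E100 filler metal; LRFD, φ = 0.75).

f_max ≈ 12.9 kip/in; adequate

E100XX → F_EXX = 100 ksi.
L_w = 2 × 11 = 22 in; section modulus (unit throat) S = 2 × L²/6 = 40.33 in².
Direct shear f_v = P/L_w = 118/22 = 5.364 kip/in.
Moment M = P × e = 118 × 4 = 472 kip·in; bending f_b = M/S = 11.7 kip/in.
f_max = √(f_v² + f_b²) = √(5.364² + 11.7²) = 12.87 kip/in.
φr_n = 0.75 × 0.6 × 100 × (0.707 × 0.625) = 19.88 kip/in → adequate.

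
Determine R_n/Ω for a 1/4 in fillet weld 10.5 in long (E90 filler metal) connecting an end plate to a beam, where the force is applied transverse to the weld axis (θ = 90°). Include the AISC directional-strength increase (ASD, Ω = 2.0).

E90XX → F_EXX = 90 ksi.
t_e = 0.707 × 0.25 = 0.1767 in; A_we = 0.1767 × 10.5 = 1.856 in².
Directional factor: 1.0 + 0.5 sin^1.5(90°) = 1.5.
F_nw = 0.6 × 90 × 1.5 = 81 ksi.
R_n/Ω = (81 × 1.856) / 2.0 = 75.16 kip.

R_n/Ω ≈ 75.2 kip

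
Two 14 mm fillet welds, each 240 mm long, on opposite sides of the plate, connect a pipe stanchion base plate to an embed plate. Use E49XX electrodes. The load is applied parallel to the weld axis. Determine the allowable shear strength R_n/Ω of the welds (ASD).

E49XX → F_EXX = 490 MPa.
Effective throat t_e = 0.707 × 14 = 9.898 mm.
Total length L = 480 mm; A_we = 9.898 × 480 = 4751 mm².
F_nw = 0.6 F_EXX = 0.6 × 490 = 294 MPa.
R_n = 294 × 4751 × 10⁻³ = 1397 kN; R_n/Ω = 1397/2.0 = 698.4 kN.

R_n/Ω ≈ 698 kN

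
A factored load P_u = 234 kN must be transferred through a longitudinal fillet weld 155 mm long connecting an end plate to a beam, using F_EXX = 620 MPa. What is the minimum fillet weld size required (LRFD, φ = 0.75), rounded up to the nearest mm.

w = 8 mm

Total weld length L = 155 mm.
Required throat t_e = P_u / (φ × 0.6 F_EXX × L) = 234 / (0.75 × 0.6 × 620 × 155 × 10⁻³) = 5.411 mm.
Required leg w = t_e / 0.707 = 7.654 mm → use 8 mm.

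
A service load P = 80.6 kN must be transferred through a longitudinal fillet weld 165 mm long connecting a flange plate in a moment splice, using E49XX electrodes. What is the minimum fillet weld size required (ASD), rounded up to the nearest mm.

E49XX → F_EXX = 490 MPa.
Total weld length L = 165 mm.
Required throat t_e = P × Ω / (0.6 F_EXX × L) = 80.6 × 2.0 / (0.6 × 490 × 165 × 10⁻³) = 3.323 mm.
Required leg w = t_e / 0.707 = 4.7 mm → use 5 mm.

w = 5 mm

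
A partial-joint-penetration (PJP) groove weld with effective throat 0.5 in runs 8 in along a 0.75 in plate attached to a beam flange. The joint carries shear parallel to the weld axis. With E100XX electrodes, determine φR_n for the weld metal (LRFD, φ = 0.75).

φR_n ≈ 180 kip

E100XX → F_EXX = 100 ksi.
Effective throat (given) t_e = 0.5 in.
A_we = 0.5 × 8 = 4 in².
F_nw = 0.6 F_EXX = 60 ksi.
φR_n = 0.75 × 60 × 4 = 180 kip.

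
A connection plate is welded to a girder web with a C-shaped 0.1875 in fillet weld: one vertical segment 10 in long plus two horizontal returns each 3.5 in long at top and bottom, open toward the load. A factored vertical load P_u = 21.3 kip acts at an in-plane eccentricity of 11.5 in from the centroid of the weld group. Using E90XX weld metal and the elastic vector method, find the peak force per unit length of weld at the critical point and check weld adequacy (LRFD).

f_max ≈ 5.75 kip/in; NOT adequate

E90XX → F_EXX = 90 ksi.
Total weld length L_w = 17 in. Treat welds as unit-width lines.
Centroid: x̄ = 2×3.5×1.75 / 17 = 0.7206 in from the vertical weld.
Polar moment about centroid: J = I_x + I_y = [10³/12 + 2×3.5×5²] + [10×0.7206² + 2(3.5³/12 + 3.5×1.029²)] = 278.1 in³.
Direct shear f_v = P/L_w = 21.3 / 17 = 1.253 kip/in (vertical).
Torsion M = P·e = 21.3 × 11.5 = 244.95 kip·in.
Critical point at (x, y) = (2.779, 5) from centroid. f_tx = M·y/J = 4.404 kip/in; f_ty = M·x/J = 2.448 kip/in.
Resultant f_max = √[f_tx² + (f_v + f_ty)²] = √[4.404² + (1.253 + 2.448)²] = 5.753 kip/in.
Capacity per unit length: φr_n = 0.75 × 0.6 × 90 × (0.707 × 0.1875) = 5.369 kip/in.
5.753 > 5.369 → NOT adequate.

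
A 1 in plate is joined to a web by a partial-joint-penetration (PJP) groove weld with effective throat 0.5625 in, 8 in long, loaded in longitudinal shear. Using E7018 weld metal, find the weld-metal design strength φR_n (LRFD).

E70XX → F_EXX = 70 ksi.
Effective throat (given) t_e = 0.5625 in.
A_we = 0.5625 × 8 = 4.5 in².
F_nw = 0.6 F_EXX = 42 ksi.
φR_n = 0.75 × 42 × 4.5 = 141.8 kips.

φR_n ≈ 142 kips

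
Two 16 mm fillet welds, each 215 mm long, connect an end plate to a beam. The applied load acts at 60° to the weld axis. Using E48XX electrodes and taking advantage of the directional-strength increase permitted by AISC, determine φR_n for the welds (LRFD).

φR_n ≈ 1470 kN

E48XX → F_EXX = 480 MPa.
t_e = 0.707 × 16 = 11.31 mm; A_we = 11.31 × 430 = 4864 mm².
Directional factor: 1.0 + 0.5 sin^1.5(60°) = 1.403.
F_nw = 0.6 × 480 × 1.403 = 404.1 MPa.
φR_n = 0.75 × 404.1 × 4864 × 10⁻³ = 1474 kN.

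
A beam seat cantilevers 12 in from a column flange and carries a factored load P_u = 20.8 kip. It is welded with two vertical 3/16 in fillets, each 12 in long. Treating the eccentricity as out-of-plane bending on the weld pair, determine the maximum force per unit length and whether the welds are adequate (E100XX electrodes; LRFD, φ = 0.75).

f_max ≈ 5.27 kip/in; adequate

E100XX → F_EXX = 100 ksi.
L_w = 2 × 12 = 24 in; section modulus (unit throat) S = 2 × L²/6 = 48 in².
Direct shear f_v = P/L_w = 20.8/24 = 0.8667 kip/in.
Moment M = P × e = 20.8 × 12 = 249.6 kip·in; bending f_b = M/S = 5.2 kip/in.
f_max = √(f_v² + f_b²) = √(0.8667² + 5.2²) = 5.272 kip/in.
φr_n = 0.75 × 0.6 × 100 × (0.707 × 0.1875) = 5.965 kip/in → adequate.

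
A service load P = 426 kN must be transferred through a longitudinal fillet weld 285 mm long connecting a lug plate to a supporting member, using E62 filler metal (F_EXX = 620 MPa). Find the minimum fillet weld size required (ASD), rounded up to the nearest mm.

w = 12 mm

Total weld length L = 285 mm.
Required throat t_e = P × Ω / (0.6 F_EXX × L) = 426 × 2.0 / (0.6 × 620 × 285 × 10⁻³) = 8.036 mm.
Required leg w = t_e / 0.707 = 11.37 mm → use 12 mm.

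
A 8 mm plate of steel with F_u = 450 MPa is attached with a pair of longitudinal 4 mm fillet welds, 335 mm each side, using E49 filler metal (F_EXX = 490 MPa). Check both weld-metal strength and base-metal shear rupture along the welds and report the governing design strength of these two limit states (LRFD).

φR_n ≈ 418 kN (weld metal governs)

t_e = 0.707 × 4 = 2.828 mm; L = 670 mm.
Weld metal: φR_n = 0.75 × 0.6 × 490 × 2.828 × 670 × 10⁻³ = 417.8 kN.
Base metal (shear rupture): φR_n = 0.75 × 0.6 × 450 × 8 × 670 × 10⁻³ = 1085 kN.
Governing: weld metal.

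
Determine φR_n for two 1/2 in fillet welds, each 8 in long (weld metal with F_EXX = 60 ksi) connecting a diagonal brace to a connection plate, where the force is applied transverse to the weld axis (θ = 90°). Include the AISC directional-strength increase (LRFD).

t_e = 0.707 × 0.5 = 0.3535 in; A_we = 0.3535 × 16 = 5.656 in².
Directional factor: 1.0 + 0.5 sin^1.5(90°) = 1.5.
F_nw = 0.6 × 60 × 1.5 = 54 ksi.
φR_n = 0.75 × 54 × 5.656 = 229.1 kip.

φR_n ≈ 229 kip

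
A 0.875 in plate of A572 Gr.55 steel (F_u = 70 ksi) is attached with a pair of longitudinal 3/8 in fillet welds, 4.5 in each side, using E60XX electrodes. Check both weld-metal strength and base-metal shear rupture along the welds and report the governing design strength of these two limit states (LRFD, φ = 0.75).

φR_n ≈ 64.4 kips (weld metal governs)

E60XX → F_EXX = 60 ksi.
t_e = 0.707 × 0.375 = 0.2651 in; L = 9 in.
Weld metal: φR_n = 0.75 × 0.6 × 60 × 0.2651 × 9 = 64.43 kips.
Base metal (shear rupture): φR_n = 0.75 × 0.6 × 70 × 0.875 × 9 = 248.1 kips.
Governing: weld metal.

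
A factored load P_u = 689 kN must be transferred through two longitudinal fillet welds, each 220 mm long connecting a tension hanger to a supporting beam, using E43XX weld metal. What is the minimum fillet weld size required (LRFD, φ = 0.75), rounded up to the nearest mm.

E43XX → F_EXX = 430 MPa.
Total weld length L = 440 mm.
Required throat t_e = P_u / (φ × 0.6 F_EXX × L) = 689 / (0.75 × 0.6 × 430 × 440 × 10⁻³) = 8.093 mm.
Required leg w = t_e / 0.707 = 11.45 mm → use 12 mm.

w = 12 mm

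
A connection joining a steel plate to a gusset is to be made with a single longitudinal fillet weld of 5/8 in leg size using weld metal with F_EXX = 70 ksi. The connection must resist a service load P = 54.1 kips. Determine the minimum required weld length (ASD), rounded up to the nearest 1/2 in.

L = 6 in

Throat t_e = 0.707 × 0.625 = 0.4419 in.
r_n/Ω = (0.6 × 70 × 0.4419) / 2.0 = 9.279 kip/in.
L_req = P / (r_n/Ω) = 54.1 / 9.279 = 5.83 in total.
Round up → use L = 6 in.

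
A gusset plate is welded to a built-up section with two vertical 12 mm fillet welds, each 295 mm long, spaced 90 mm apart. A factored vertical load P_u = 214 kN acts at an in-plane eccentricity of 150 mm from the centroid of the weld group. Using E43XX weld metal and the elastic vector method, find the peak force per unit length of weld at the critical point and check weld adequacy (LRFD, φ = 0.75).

E43XX → F_EXX = 430 MPa.
Total weld length L_w = 590 mm. Treat welds as unit-width lines.
Polar moment about centroid: J = 2[d³/12 + d(b/2)²] = 2[295³/12 + 295×45²] = 5473000 mm³.
Direct shear f_v = P/L_w = 214×10³ / 590 = 362.7 N/mm (vertical).
Torsion M = P·e = 214×10³ × 150 = 32100000 N·mm.
Critical point at (x, y) = (45, 147.5) from centroid. f_tx = M·y/J = 865 N/mm; f_ty = M·x/J = 263.9 N/mm.
Resultant f_max = √[f_tx² + (f_v + f_ty)²] = √[865² + (362.7 + 263.9)²] = 1068 N/mm.
Capacity per unit length: φr_n = 0.75 × 0.6 × 430 × (0.707 × 12) = 1642 N/mm.
1068 ≤ 1642 → adequate.

f_max ≈ 1070 N/mm; adequate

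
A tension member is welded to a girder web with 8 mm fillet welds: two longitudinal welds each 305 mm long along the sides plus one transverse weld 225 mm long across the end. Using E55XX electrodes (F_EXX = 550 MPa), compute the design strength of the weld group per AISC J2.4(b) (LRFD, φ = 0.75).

φR_n ≈ 1200 kN

t_e = 0.707 × 8 = 5.656 mm.
R_nwl = 0.6 × 550 × 5.656 × 610 × 10⁻³ = 1139 kN (longitudinal, 2 welds).
R_nwt = 0.6 × 550 × 5.656 × 225 × 10⁻³ = 420 kN (transverse, base value).
(i) R_nwl + R_nwt = 1559 kN; (ii) 0.85 R_nwl + 1.5 R_nwt = 1598 kN.
R_n = max = 1598 kN [governs: (ii)]; φR_n = 1198 kN.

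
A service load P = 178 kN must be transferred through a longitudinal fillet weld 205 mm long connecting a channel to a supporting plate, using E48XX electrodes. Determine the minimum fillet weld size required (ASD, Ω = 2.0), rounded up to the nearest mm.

w = 9 mm

E48XX → F_EXX = 480 MPa.
Total weld length L = 205 mm.
Required throat t_e = P × Ω / (0.6 F_EXX × L) = 178 × 2.0 / (0.6 × 480 × 205 × 10⁻³) = 6.03 mm.
Required leg w = t_e / 0.707 = 8.529 mm → use 9 mm.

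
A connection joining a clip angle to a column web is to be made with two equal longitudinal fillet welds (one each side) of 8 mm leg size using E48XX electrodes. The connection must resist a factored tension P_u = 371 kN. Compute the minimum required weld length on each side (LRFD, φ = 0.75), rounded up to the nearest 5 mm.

E48XX → F_EXX = 480 MPa.
Throat t_e = 0.707 × 8 = 5.656 mm.
φr_n = 0.75 × 0.6 × 480 × 5.656 × 10⁻³ = 1.222 kN/mm.
L_req = P_u / φr_n = 371 / 1.222 = 303.7 mm total.
Per side: 303.7 / 2 = 151.8 mm.
Round up → use L = 155 mm on each side.

L = 155 mm on each side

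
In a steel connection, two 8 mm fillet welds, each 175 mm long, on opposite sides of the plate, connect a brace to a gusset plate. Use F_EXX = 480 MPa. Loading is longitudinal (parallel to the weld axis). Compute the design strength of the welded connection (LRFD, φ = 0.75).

φR_n ≈ 428 kN

Effective throat t_e = 0.707 × 8 = 5.656 mm.
Total length L = 350 mm; A_we = 5.656 × 350 = 1980 mm².
F_nw = 0.6 F_EXX = 0.6 × 480 = 288 MPa.
φR_n = 0.75 × 288 × 1980 × 10⁻³ = 427.6 kN.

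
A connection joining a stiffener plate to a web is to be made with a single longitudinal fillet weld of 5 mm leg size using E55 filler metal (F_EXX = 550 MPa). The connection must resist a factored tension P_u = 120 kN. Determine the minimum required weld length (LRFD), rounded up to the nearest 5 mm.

Throat t_e = 0.707 × 5 = 3.535 mm.
φr_n = 0.75 × 0.6 × 550 × 3.535 × 10⁻³ = 0.8749 kN/mm.
L_req = P_u / φr_n = 120 / 0.8749 = 137.2 mm total.
Round up → use L = 140 mm.

L = 140 mm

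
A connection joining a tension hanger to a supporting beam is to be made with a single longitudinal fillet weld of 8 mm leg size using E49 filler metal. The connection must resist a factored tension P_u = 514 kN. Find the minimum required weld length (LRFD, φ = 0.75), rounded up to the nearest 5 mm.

L = 415 mm

E49XX → F_EXX = 490 MPa.
Throat t_e = 0.707 × 8 = 5.656 mm.
φr_n = 0.75 × 0.6 × 490 × 5.656 × 10⁻³ = 1.247 kN/mm.
L_req = P_u / φr_n = 514 / 1.247 = 412.1 mm total.
Round up → use L = 415 mm.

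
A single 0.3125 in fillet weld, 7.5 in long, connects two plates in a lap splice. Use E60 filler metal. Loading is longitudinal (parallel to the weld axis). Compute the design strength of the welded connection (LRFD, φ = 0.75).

φR_n ≈ 44.7 kips

E60XX → F_EXX = 60 ksi.
Effective throat t_e = 0.707 × 0.3125 = 0.2209 in.
Total length L = 7.5 in; A_we = 0.2209 × 7.5 = 1.657 in².
F_nw = 0.6 F_EXX = 0.6 × 60 = 36 ksi.
φR_n = 0.75 × 36 × 1.657 = 44.74 kips.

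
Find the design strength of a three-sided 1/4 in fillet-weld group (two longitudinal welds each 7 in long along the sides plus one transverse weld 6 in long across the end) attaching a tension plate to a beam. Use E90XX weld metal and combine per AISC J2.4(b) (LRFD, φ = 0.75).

E90XX → F_EXX = 90 ksi.
t_e = 0.707 × 0.25 = 0.1767 in.
R_nwl = 0.6 × 90 × 0.1767 × 14 = 133.6 kip (longitudinal, 2 welds).
R_nwt = 0.6 × 90 × 0.1767 × 6 = 57.27 kip (transverse, base value).
(i) R_nwl + R_nwt = 190.9 kip; (ii) 0.85 R_nwl + 1.5 R_nwt = 199.5 kip.
R_n = max = 199.5 kip [governs: (ii)]; φR_n = 149.6 kip.

φR_n ≈ 150 kip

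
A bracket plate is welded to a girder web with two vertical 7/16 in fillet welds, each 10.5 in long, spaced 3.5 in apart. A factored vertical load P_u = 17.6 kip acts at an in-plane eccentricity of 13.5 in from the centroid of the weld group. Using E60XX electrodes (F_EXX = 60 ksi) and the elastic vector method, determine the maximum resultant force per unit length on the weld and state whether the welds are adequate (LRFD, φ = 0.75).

f_max ≈ 5.43 kip/in; adequate

Total weld length L_w = 21 in. Treat welds as unit-width lines.
Polar moment about centroid: J = 2[d³/12 + d(b/2)²] = 2[10.5³/12 + 10.5×1.75²] = 257.2 in³.
Direct shear f_v = P/L_w = 17.6 / 21 = 0.8381 kip/in (vertical).
Torsion M = P·e = 17.6 × 13.5 = 237.6 kip·in.
Critical point at (x, y) = (1.75, 5.25) from centroid. f_tx = M·y/J = 4.849 kip/in; f_ty = M·x/J = 1.616 kip/in.
Resultant f_max = √[f_tx² + (f_v + f_ty)²] = √[4.849² + (0.8381 + 1.616)²] = 5.435 kip/in.
Capacity per unit length: φr_n = 0.75 × 0.6 × 60 × (0.707 × 0.4375) = 8.351 kip/in.
5.435 ≤ 8.351 → adequate.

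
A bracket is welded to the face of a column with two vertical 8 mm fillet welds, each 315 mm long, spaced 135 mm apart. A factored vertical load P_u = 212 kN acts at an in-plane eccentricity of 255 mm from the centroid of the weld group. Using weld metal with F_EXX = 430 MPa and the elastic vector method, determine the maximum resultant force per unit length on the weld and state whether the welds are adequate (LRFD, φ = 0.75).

f_max ≈ 1320 N/mm; NOT adequate

Total weld length L_w = 630 mm. Treat welds as unit-width lines.
Polar moment about centroid: J = 2[d³/12 + d(b/2)²] = 2[315³/12 + 315×67.5²] = 8080000 mm³.
Direct shear f_v = P/L_w = 212×10³ / 630 = 336.5 N/mm (vertical).
Torsion M = P·e = 212×10³ × 255 = 54060000 N·mm.
Critical point at (x, y) = (67.5, 157.5) from centroid. f_tx = M·y/J = 1054 N/mm; f_ty = M·x/J = 451.6 N/mm.
Resultant f_max = √[f_tx² + (f_v + f_ty)²] = √[1054² + (336.5 + 451.6)²] = 1316 N/mm.
Capacity per unit length: φr_n = 0.75 × 0.6 × 430 × (0.707 × 8) = 1094 N/mm.
1316 > 1094 → NOT adequate.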